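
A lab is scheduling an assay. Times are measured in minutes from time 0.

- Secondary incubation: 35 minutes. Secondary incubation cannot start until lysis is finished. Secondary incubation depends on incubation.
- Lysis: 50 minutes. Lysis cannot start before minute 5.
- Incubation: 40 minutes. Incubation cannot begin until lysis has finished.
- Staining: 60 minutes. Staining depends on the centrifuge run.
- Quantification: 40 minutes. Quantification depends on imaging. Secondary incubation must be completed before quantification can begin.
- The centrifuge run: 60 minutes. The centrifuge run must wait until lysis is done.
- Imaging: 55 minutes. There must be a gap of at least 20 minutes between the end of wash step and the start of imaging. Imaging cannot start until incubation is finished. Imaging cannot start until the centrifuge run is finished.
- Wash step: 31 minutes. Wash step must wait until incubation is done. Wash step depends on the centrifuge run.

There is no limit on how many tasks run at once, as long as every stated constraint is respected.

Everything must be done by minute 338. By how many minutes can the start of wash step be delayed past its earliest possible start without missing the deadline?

77

Lysis cannot begin until its own release at minute 5. It runs from minute 5 to 5 + 50 = minute 55.
After lysis (finishes minute 55), the centrifuge run can start at minute 55 and finishes at minute 115.
After lysis (finishes minute 55), incubation can start at minute 55 and finishes at minute 95.
Wash step has to wait for incubation (finishes minute 95); the centrifuge run (finishes minute 115). The latest of these is minute 115, so wash step runs minute 115 to 115 + 31 = minute 146.

Working backward from the deadline:
Nothing follows quantification; the deadline of minute 338 is its only limit. It must start by 338 − 40 = minute 298.
Imaging must finish before quantification (must start by minute 298). With a 55-minute duration, imaging must start by 298 − 55 = minute 243.
Wash step must finish before imaging (must start by minute 243, minus 20-minute gap → minute 223). With a 31-minute duration, wash step must start by 223 − 31 = minute 192.
So wash step can start as early as minute 115 and as late as minute 192, giving 192 − 115 = 77 minutes of slack.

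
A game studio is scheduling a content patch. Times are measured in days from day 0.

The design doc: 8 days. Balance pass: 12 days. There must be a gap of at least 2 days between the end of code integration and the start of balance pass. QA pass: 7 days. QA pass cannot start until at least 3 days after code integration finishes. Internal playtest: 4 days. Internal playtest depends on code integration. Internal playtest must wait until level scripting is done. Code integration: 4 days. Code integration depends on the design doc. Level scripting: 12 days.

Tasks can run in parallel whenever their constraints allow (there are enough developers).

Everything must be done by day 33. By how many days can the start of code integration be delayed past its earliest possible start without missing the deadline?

7

The design doc has no prerequisites, so it starts at day 0 and finishes at day 8.
Code integration waits on the design doc (finishes day 8), so it starts at day 8 and finishes at 8 + 4 = day 12.

Working backward from the deadline:
Nothing follows internal playtest; the deadline of day 33 is its only limit. It must start by 33 − 4 = day 29.
Nothing follows balance pass; the deadline of day 33 is its only limit. It must start by 33 − 12 = day 21.
QA pass has no dependents, so it just needs to finish by day 33. Starting by 33 − 7 = day 26 achieves that.
Code integration has several dependents: internal playtest (must start by day 29); balance pass (must start by day 21, minus 2-day gap → day 19); QA pass (must start by day 26, minus 3-day gap → day 23). The earliest of those limits is day 19, so code integration must start by 19 − 4 = day 15.
So code integration can start as early as day 8 and as late as day 15, giving 15 − 8 = 7 days of slack.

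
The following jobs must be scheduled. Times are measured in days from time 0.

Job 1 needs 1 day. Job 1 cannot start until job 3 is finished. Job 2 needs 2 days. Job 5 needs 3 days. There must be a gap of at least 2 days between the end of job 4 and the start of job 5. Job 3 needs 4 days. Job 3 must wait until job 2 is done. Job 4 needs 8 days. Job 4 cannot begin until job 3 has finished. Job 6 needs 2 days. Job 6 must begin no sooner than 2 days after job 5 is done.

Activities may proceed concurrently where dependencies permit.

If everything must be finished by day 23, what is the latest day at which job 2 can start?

Job 1 has no dependents, so it just needs to finish by day 23. Starting by 23 − 1 = day 22 achieves that.
To finish by day 23, job 6 (duration 2) must start no later than day 21.
Job 5 has to be done before job 6 (must start by day 21, minus 2-day gap → day 19). That means finishing by day 19, i.e. starting by 19 − 3 = day 16.
Since job 5 (must start by day 16, minus 2-day gap → day 14) depends on it, job 4 must finish by day 14. Backing off its 8-day duration gives a latest start of day 6.
Job 3 has several dependents: job 1 (must start by day 22); job 4 (must start by day 6). The earliest of those limits is day 6, so job 3 must start by 6 − 4 = day 2.
Since job 3 (must start by day 2) depends on it, job 2 must finish by day 2. Backing off its 2-day duration gives a latest start of day 0.

0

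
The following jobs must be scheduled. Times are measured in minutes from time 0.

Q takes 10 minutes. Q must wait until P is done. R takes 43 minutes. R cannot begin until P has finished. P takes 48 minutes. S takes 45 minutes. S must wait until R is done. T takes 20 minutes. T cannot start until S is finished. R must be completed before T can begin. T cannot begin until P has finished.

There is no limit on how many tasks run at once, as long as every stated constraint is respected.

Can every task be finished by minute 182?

P can start immediately at minute 0; it finishes at minute 48.
R cannot begin until P (finishes minute 48). It runs from minute 48 to 48 + 43 = minute 91.
After R (finishes minute 91), S can start at minute 91 and finishes at minute 136.
T needs all of S (finishes minute 136); R (finishes minute 91); P (finishes minute 48). That puts its earliest start at minute 136; it finishes at 136 + 20 = minute 156.
Q cannot begin until P (finishes minute 48). It runs from minute 48 to 48 + 10 = minute 58.
Every task is finished by minute 156, which is no later than the deadline of 182, so the schedule is feasible.

Yes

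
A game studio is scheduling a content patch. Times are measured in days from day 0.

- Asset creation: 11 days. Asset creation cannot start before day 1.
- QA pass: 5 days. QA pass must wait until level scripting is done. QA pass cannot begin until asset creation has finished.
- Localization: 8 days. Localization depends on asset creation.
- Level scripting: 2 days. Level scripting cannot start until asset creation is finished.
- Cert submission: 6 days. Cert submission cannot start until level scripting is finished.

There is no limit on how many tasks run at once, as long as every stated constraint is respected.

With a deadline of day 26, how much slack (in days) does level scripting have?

After its own release at day 1, asset creation can start at day 1 and finishes at day 12.
Level scripting cannot begin until asset creation (finishes day 12). It runs from day 12 to 12 + 2 = day 14.

Working backward from the deadline:
QA pass has no dependents, so it just needs to finish by day 26. Starting by 26 − 5 = day 21 achieves that.
Cert submission has no dependents, so it just needs to finish by day 26. Starting by 26 − 6 = day 20 achieves that.
Level scripting has several dependents: QA pass (must start by day 21); cert submission (must start by day 20). The earliest of those limits is day 20, so level scripting must start by 20 − 2 = day 18.
So level scripting can start as early as day 12 and as late as day 18, giving 18 − 12 = 6 days of slack.

6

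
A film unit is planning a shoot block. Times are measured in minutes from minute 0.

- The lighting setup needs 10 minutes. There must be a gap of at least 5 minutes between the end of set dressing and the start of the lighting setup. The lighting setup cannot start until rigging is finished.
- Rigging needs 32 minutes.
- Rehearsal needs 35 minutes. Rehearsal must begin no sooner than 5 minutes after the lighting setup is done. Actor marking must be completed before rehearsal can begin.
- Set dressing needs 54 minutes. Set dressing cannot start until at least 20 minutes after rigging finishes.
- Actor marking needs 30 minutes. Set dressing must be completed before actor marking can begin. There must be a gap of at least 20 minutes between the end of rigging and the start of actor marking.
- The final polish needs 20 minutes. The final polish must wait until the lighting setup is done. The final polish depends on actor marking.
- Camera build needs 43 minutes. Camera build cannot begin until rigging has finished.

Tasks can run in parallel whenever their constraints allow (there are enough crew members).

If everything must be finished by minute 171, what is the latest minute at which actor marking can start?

106

Rehearsal must finish by minute 171; it takes 35 minutes, so it must start by 171 − 35 = minute 136.
The final polish has no dependents, so it just needs to finish by minute 171. Starting by 171 − 20 = minute 151 achieves that.
Actor marking must finish in time for rehearsal (must start by minute 136); the final polish (must start by minute 151). The tightest is minute 136, so actor marking must start by 136 − 30 = minute 106.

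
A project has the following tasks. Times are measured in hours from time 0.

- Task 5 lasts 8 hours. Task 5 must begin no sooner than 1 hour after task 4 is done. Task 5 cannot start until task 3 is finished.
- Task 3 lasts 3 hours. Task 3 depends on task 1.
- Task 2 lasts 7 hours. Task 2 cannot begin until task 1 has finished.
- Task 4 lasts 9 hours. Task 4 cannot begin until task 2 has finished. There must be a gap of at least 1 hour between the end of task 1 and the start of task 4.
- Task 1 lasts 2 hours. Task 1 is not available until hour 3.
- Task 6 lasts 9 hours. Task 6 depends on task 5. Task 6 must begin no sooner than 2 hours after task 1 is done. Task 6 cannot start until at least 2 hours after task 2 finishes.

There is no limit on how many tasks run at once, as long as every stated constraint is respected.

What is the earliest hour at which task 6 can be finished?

After its own release at hour 3, task 1 can start at hour 3 and finishes at hour 5.
Task 3 cannot begin until task 1 (finishes hour 5). It runs from hour 5 to 5 + 3 = hour 8.
Task 2 cannot begin until task 1 (finishes hour 5). It runs from hour 5 to 5 + 7 = hour 12.
Task 4 has to wait for task 2 (finishes hour 12); task 1 (finishes hour 5, plus 1-hour gap → hour 6). The latest of these is hour 12, so task 4 runs hour 12 to 12 + 9 = hour 21.
Task 5 has to wait for task 4 (finishes hour 21, plus 1-hour gap → hour 22); task 3 (finishes hour 8). The latest of these is hour 22, so task 5 runs hour 22 to 22 + 8 = hour 30.
Task 6 cannot start until task 5 (finishes hour 30); task 1 (finishes hour 5, plus 2-hour gap → hour 7); task 2 (finishes hour 12, plus 2-hour gap → hour 14). The controlling bound is hour 30, so task 6 finishes at 30 + 9 = hour 39.

39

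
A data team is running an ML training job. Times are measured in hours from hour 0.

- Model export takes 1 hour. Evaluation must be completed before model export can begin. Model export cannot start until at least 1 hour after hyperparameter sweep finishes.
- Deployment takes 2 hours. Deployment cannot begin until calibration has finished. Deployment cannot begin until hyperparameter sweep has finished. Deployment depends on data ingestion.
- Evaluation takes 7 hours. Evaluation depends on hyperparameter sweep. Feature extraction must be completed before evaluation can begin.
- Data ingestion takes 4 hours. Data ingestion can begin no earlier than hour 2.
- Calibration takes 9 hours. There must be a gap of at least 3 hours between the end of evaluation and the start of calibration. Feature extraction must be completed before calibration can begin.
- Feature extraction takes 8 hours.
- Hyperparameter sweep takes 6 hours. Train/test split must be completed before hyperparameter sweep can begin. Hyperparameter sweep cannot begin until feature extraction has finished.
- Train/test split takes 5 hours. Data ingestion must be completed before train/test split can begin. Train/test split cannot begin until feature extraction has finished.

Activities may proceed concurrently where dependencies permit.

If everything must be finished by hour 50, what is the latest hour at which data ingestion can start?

Deployment has no dependents, so it just needs to finish by hour 50. Starting by 50 − 2 = hour 48 achieves that.
Since deployment (must start by hour 48) depends on it, calibration must finish by hour 48. Backing off its 9-hour duration gives a latest start of hour 39.
Nothing follows model export; the deadline of hour 50 is its only limit. It must start by 50 − 1 = hour 49.
For evaluation: calibration (must start by hour 39, minus 3-hour gap → hour 36); model export (must start by hour 49). The most restrictive is hour 36; with a 7-hour duration, evaluation must start by hour 29.
Hyperparameter sweep has several dependents: evaluation (must start by hour 29); model export (must start by hour 49, minus 1-hour gap → hour 48); deployment (must start by hour 48). The earliest of those limits is hour 29, so hyperparameter sweep must start by 29 − 6 = hour 23.
Train/test split has to be done before hyperparameter sweep (must start by hour 23). That means finishing by hour 23, i.e. starting by 23 − 5 = hour 18.
Data ingestion must finish in time for train/test split (must start by hour 18); deployment (must start by hour 48). The tightest is hour 18, so data ingestion must start by 18 − 4 = hour 14.

14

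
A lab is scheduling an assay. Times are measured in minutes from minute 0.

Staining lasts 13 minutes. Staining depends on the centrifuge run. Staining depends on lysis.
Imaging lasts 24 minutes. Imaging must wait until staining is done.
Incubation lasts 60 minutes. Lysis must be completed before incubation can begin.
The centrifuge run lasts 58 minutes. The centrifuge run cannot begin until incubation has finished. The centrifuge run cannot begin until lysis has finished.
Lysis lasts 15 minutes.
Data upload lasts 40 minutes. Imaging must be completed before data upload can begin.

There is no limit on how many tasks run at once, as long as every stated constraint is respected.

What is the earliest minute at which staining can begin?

133

Nothing blocks lysis, so it runs from minute 0 to minute 15.
Incubation waits on lysis (finishes minute 15), so it starts at minute 15 and finishes at 15 + 60 = minute 75.
The centrifuge run needs all of incubation (finishes minute 75); lysis (finishes minute 15). That puts its earliest start at minute 75; it finishes at 75 + 58 = minute 133.
Staining waits on the centrifuge run (finishes minute 133); lysis (finishes minute 15). The latest of these is minute 133, which is the earliest staining can start.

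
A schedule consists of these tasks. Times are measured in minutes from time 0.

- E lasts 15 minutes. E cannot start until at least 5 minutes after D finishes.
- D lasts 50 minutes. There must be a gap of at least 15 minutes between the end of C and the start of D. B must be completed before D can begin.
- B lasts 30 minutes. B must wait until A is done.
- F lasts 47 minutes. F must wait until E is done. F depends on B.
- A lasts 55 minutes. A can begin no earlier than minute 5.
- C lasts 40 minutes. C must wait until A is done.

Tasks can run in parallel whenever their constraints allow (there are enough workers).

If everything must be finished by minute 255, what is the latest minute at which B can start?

Nothing follows F; the deadline of minute 255 is its only limit. It must start by 255 − 47 = minute 208.
E has to be done before F (must start by minute 208). That means finishing by minute 208, i.e. starting by 208 − 15 = minute 193.
Since E (must start by minute 193, minus 5-minute gap → minute 188) depends on it, D must finish by minute 188. Backing off its 50-minute duration gives a latest start of minute 138.
B must finish in time for D (must start by minute 138); F (must start by minute 208). The tightest is minute 138, so B must start by 138 − 30 = minute 108.

108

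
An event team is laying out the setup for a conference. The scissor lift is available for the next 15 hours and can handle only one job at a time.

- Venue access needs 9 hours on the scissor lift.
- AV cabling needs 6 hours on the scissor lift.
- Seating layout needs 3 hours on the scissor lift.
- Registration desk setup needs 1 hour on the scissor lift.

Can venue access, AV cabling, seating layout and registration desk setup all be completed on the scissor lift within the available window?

Running back to back, the jobs need 9 + 6 + 3 + 1 = 19 hours on the scissor lift.
Since 19 > 15, they cannot all fit.

No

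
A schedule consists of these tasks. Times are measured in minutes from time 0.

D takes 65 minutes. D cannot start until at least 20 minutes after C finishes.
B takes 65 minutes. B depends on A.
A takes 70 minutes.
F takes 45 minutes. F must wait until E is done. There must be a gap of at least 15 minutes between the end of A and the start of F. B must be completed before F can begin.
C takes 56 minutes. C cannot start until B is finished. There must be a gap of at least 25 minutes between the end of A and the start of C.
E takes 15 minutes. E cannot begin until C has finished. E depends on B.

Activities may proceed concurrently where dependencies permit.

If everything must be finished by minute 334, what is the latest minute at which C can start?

Nothing follows D; the deadline of minute 334 is its only limit. It must start by 334 − 65 = minute 269.
To finish by minute 334, F (duration 45) must start no later than minute 289.
E feeds into F (must start by minute 289); so E must finish by minute 289 and therefore start by minute 274.
For C: D (must start by minute 269, minus 20-minute gap → minute 249); E (must start by minute 274). The most restrictive is minute 249; with a 56-minute duration, C must start by minute 193.

193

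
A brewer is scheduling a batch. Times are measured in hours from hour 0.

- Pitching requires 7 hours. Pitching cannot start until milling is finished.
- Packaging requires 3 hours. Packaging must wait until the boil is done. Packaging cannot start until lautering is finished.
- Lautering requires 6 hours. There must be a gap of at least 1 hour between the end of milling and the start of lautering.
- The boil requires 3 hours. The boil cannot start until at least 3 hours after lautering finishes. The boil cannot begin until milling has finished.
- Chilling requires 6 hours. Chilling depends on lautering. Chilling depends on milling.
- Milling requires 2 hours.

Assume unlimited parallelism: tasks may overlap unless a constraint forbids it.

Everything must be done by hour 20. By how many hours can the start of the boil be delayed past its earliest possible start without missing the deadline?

Milling can start immediately at hour 0; it finishes at hour 2.
Lautering waits on milling (finishes hour 2, plus 1-hour gap → hour 3), so it starts at hour 3 and finishes at 3 + 6 = hour 9.
The boil cannot start until lautering (finishes hour 9, plus 3-hour gap → hour 12); milling (finishes hour 2). The controlling bound is hour 12, so the boil finishes at 12 + 3 = hour 15.

Working backward from the deadline:
To finish by hour 20, packaging (duration 3) must start no later than hour 17.
The boil must finish before packaging (must start by hour 17). With a 3-hour duration, the boil must start by 17 − 3 = hour 14.
So the boil can start as early as hour 12 and as late as hour 14, giving 14 − 12 = 2 hours of slack.

2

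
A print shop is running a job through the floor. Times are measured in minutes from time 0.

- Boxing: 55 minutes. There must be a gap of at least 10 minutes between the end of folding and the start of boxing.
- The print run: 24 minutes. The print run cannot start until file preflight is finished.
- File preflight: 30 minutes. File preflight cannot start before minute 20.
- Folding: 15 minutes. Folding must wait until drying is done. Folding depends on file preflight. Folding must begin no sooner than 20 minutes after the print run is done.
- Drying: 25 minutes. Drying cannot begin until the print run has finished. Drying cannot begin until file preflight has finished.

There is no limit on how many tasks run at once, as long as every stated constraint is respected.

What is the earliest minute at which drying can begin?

After its own release at minute 20, file preflight can start at minute 20 and finishes at minute 50.
The print run waits on file preflight (finishes minute 50), so it starts at minute 50 and finishes at 50 + 24 = minute 74.
Drying waits on the print run (finishes minute 74); file preflight (finishes minute 50). The latest of these is minute 74, which is the earliest drying can start.

74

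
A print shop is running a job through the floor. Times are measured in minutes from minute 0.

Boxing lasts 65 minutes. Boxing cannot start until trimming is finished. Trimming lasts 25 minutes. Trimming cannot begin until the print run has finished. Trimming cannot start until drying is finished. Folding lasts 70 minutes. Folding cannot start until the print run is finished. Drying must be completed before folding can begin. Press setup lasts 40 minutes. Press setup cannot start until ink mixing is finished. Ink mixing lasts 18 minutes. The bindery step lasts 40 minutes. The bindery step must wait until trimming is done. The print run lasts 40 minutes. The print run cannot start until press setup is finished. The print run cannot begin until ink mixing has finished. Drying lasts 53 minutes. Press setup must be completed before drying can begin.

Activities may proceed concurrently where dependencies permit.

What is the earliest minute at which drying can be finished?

111

Ink mixing can start immediately at minute 0; it finishes at minute 18.
Press setup cannot begin until ink mixing (finishes minute 18). It runs from minute 18 to 18 + 40 = minute 58.
After press setup (finishes minute 58), drying can start at minute 58 and finishes at minute 111.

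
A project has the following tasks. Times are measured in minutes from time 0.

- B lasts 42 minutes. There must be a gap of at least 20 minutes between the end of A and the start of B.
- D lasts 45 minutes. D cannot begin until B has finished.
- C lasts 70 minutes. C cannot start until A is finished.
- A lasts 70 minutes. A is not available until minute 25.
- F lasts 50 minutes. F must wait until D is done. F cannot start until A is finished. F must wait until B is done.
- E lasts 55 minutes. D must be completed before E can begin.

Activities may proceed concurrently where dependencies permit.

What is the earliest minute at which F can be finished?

252

A waits on its own release at minute 25, so it starts at minute 25 and finishes at 25 + 70 = minute 95.
B cannot begin until A (finishes minute 95, plus 20-minute gap → minute 115). It runs from minute 115 to 115 + 42 = minute 157.
D cannot begin until B (finishes minute 157). It runs from minute 157 to 157 + 45 = minute 202.
F has to wait for D (finishes minute 202); A (finishes minute 95); B (finishes minute 157). The latest of these is minute 202, so F runs minute 202 to 202 + 50 = minute 252.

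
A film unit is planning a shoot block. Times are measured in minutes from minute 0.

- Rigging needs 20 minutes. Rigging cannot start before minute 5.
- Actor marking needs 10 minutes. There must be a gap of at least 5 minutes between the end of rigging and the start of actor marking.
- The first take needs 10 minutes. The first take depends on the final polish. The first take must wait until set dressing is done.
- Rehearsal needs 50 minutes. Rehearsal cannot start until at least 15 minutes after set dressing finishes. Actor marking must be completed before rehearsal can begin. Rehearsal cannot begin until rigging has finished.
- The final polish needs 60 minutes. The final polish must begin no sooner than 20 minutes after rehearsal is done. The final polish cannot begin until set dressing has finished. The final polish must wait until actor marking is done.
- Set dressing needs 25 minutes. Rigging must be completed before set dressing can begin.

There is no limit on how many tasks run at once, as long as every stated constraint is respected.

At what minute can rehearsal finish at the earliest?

115

Rigging waits on its own release at minute 5, so it starts at minute 5 and finishes at 5 + 20 = minute 25.
After rigging (finishes minute 25, plus 5-minute gap → minute 30), actor marking can start at minute 30 and finishes at minute 40.
Set dressing waits on rigging (finishes minute 25), so it starts at minute 25 and finishes at 25 + 25 = minute 50.
Rehearsal has to wait for set dressing (finishes minute 50, plus 15-minute gap → minute 65); actor marking (finishes minute 40); rigging (finishes minute 25). The latest of these is minute 65, so rehearsal runs minute 65 to 65 + 50 = minute 115.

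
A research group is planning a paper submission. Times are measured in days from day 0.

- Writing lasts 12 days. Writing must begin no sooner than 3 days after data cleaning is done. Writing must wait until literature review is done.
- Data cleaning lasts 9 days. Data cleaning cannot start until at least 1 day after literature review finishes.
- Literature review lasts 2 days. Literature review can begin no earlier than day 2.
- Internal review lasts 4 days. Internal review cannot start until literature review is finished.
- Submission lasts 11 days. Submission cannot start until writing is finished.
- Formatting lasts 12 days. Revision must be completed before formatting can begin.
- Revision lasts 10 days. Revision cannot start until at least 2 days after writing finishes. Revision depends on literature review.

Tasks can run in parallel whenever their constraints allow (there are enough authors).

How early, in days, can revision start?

Literature review cannot begin until its own release at day 2. It runs from day 2 to 2 + 2 = day 4.
Data cleaning cannot begin until literature review (finishes day 4, plus 1-day gap → day 5). It runs from day 5 to 5 + 9 = day 14.
Writing needs all of data cleaning (finishes day 14, plus 3-day gap → day 17); literature review (finishes day 4). That puts its earliest start at day 17; it finishes at 17 + 12 = day 29.
Revision waits on writing (finishes day 29, plus 2-day gap → day 31); literature review (finishes day 4). The latest of these is day 31, which is the earliest revision can start.

31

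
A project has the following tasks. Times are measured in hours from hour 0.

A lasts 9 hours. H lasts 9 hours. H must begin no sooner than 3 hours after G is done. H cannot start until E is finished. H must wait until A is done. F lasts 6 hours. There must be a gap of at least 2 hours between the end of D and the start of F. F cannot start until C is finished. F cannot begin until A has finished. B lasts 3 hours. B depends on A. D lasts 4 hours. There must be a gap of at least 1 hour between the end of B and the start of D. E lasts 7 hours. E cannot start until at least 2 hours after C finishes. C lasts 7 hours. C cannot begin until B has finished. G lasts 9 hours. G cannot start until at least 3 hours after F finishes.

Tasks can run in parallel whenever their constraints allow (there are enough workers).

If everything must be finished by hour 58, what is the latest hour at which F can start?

28

To finish by hour 58, H (duration 9) must start no later than hour 49.
G must finish before H (must start by hour 49, minus 3-hour gap → hour 46). With a 9-hour duration, G must start by 46 − 9 = hour 37.
Since G (must start by hour 37, minus 3-hour gap → hour 34) depends on it, F must finish by hour 34. Backing off its 6-hour duration gives a latest start of hour 28.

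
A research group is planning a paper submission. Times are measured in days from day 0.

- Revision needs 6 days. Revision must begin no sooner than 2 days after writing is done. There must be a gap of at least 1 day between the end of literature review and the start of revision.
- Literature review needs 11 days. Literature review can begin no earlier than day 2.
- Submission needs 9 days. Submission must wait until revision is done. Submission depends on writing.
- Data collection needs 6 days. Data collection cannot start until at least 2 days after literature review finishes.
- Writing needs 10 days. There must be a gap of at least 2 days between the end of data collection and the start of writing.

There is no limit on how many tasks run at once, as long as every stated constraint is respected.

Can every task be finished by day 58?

Literature review waits on its own release at day 2, so it starts at day 2 and finishes at 2 + 11 = day 13.
Data collection cannot begin until literature review (finishes day 13, plus 2-day gap → day 15). It runs from day 15 to 15 + 6 = day 21.
Writing cannot begin until data collection (finishes day 21, plus 2-day gap → day 23). It runs from day 23 to 23 + 10 = day 33.
For revision: writing (finishes day 33, plus 2-day gap → day 35); literature review (finishes day 13, plus 1-day gap → day 14). Taking the maximum gives a start of day 35, and it finishes at 35 + 6 = day 41.
Submission has to wait for revision (finishes day 41); writing (finishes day 33). The latest of these is day 41, so submission runs day 41 to 41 + 9 = day 50.
Every task is finished by day 50, which is no later than the deadline of 58, so the schedule is feasible.

Yes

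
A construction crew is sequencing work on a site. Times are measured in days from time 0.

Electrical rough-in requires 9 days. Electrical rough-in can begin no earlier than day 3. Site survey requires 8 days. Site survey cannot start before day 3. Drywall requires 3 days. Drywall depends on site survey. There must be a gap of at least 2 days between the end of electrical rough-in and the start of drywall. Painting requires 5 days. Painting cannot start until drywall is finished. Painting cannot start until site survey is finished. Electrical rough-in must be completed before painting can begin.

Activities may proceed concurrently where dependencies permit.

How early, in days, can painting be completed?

After its own release at day 3, electrical rough-in can start at day 3 and finishes at day 12.
Site survey cannot begin until its own release at day 3. It runs from day 3 to 3 + 8 = day 11.
Drywall cannot start until site survey (finishes day 11); electrical rough-in (finishes day 12, plus 2-day gap → day 14). The controlling bound is day 14, so drywall finishes at 14 + 3 = day 17.
Painting cannot start until drywall (finishes day 17); site survey (finishes day 11); electrical rough-in (finishes day 12). The controlling bound is day 17, so painting finishes at 17 + 5 = day 22.

22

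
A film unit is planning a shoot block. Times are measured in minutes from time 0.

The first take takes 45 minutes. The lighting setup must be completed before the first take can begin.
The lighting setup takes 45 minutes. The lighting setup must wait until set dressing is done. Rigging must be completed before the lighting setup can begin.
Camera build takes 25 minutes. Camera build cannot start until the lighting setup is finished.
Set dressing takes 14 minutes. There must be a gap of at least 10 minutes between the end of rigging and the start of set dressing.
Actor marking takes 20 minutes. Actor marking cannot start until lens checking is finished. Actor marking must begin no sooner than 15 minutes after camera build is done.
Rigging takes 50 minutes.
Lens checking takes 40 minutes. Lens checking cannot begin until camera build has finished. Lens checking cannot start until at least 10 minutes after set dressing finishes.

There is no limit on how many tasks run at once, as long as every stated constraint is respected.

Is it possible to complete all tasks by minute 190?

No

Rigging can start immediately at minute 0; it finishes at minute 50.
Set dressing cannot begin until rigging (finishes minute 50, plus 10-minute gap → minute 60). It runs from minute 60 to 60 + 14 = minute 74.
The lighting setup needs all of set dressing (finishes minute 74); rigging (finishes minute 50). That puts its earliest start at minute 74; it finishes at 74 + 45 = minute 119.
After the lighting setup (finishes minute 119), the first take can start at minute 119 and finishes at minute 164.
After the lighting setup (finishes minute 119), camera build can start at minute 119 and finishes at minute 144.
Lens checking cannot start until camera build (finishes minute 144); set dressing (finishes minute 74, plus 10-minute gap → minute 84). The controlling bound is minute 144, so lens checking finishes at 144 + 40 = minute 184.
Actor marking cannot start until lens checking (finishes minute 184); camera build (finishes minute 144, plus 15-minute gap → minute 159). The controlling bound is minute 184, so actor marking finishes at 184 + 20 = minute 204.
The earliest everything can be done is minute 204, which is after the deadline of 190, so it is not possible.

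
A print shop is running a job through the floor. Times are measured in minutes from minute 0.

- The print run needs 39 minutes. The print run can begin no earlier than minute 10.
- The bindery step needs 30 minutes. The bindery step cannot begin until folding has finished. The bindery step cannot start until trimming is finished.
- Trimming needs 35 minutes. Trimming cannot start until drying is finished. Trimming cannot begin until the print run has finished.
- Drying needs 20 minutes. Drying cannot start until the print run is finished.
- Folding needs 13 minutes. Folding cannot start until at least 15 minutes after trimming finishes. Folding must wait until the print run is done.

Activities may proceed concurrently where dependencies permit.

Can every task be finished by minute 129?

The print run waits on its own release at minute 10, so it starts at minute 10 and finishes at 10 + 39 = minute 49.
After the print run (finishes minute 49), drying can start at minute 49 and finishes at minute 69.
Trimming cannot start until drying (finishes minute 69); the print run (finishes minute 49). The controlling bound is minute 69, so trimming finishes at 69 + 35 = minute 104.
Folding needs all of trimming (finishes minute 104, plus 15-minute gap → minute 119); the print run (finishes minute 49). That puts its earliest start at minute 119; it finishes at 119 + 13 = minute 132.
The bindery step needs all of folding (finishes minute 132); trimming (finishes minute 104). That puts its earliest start at minute 132; it finishes at 132 + 30 = minute 162.
The earliest everything can be done is minute 162, which is after the deadline of 129, so it is not possible.

No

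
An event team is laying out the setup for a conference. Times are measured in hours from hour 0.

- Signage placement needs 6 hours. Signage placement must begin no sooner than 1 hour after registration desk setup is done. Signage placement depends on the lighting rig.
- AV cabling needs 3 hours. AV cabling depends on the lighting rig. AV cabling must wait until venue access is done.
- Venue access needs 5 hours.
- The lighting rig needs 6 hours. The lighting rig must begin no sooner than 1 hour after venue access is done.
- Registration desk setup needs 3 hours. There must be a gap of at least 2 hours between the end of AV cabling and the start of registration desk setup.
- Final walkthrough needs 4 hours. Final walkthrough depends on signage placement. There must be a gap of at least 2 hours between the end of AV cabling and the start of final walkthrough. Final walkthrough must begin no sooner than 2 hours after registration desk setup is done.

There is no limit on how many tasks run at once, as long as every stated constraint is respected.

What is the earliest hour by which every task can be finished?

31

Venue access has no prerequisites, so it starts at hour 0 and finishes at hour 5.
The lighting rig waits on venue access (finishes hour 5, plus 1-hour gap → hour 6), so it starts at hour 6 and finishes at 6 + 6 = hour 12.
AV cabling has to wait for the lighting rig (finishes hour 12); venue access (finishes hour 5). The latest of these is hour 12, so AV cabling runs hour 12 to 12 + 3 = hour 15.
Registration desk setup cannot begin until AV cabling (finishes hour 15, plus 2-hour gap → hour 17). It runs from hour 17 to 17 + 3 = hour 20.
For signage placement: registration desk setup (finishes hour 20, plus 1-hour gap → hour 21); the lighting rig (finishes hour 12). Taking the maximum gives a start of hour 21, and it finishes at 21 + 6 = hour 27.
Final walkthrough has to wait for signage placement (finishes hour 27); AV cabling (finishes hour 15, plus 2-hour gap → hour 17); registration desk setup (finishes hour 20, plus 2-hour gap → hour 22). The latest of these is hour 27, so final walkthrough runs hour 27 to 27 + 4 = hour 31.
All tasks are finished once the last one completes. Finish times: Venue access at 5, The lighting rig at 12, AV cabling at 15, Registration desk setup at 20, Signage placement at 27, Final walkthrough at 31. The latest is hour 31.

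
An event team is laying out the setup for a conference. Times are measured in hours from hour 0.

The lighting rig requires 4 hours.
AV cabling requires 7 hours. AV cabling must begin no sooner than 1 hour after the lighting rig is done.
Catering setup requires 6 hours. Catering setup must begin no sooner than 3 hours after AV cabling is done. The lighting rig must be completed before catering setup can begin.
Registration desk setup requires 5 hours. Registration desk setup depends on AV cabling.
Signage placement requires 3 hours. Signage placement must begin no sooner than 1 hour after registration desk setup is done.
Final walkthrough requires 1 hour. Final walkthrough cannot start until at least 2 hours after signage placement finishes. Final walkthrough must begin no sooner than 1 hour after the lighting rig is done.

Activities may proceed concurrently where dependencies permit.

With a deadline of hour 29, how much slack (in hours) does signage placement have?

5

The lighting rig can start immediately at hour 0; it finishes at hour 4.
AV cabling cannot begin until the lighting rig (finishes hour 4, plus 1-hour gap → hour 5). It runs from hour 5 to 5 + 7 = hour 12.
After AV cabling (finishes hour 12), registration desk setup can start at hour 12 and finishes at hour 17.
Signage placement cannot begin until registration desk setup (finishes hour 17, plus 1-hour gap → hour 18). It runs from hour 18 to 18 + 3 = hour 21.

Working backward from the deadline:
Final walkthrough has no dependents, so it just needs to finish by hour 29. Starting by 29 − 1 = hour 28 achieves that.
Signage placement must finish before final walkthrough (must start by hour 28, minus 2-hour gap → hour 26). With a 3-hour duration, signage placement must start by 26 − 3 = hour 23.
So signage placement can start as early as hour 18 and as late as hour 23, giving 23 − 18 = 5 hours of slack.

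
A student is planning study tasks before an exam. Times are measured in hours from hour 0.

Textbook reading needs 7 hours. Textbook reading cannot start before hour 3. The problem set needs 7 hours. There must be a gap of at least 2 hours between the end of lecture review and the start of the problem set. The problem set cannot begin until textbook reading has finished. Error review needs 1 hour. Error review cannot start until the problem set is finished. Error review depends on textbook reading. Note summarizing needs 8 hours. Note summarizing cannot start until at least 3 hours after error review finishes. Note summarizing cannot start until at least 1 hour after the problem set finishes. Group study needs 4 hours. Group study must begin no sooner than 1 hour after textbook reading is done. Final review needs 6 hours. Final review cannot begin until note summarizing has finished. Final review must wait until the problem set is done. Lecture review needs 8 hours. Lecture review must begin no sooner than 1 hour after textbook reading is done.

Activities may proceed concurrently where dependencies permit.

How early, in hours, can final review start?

Textbook reading waits on its own release at hour 3, so it starts at hour 3 and finishes at 3 + 7 = hour 10.
Lecture review cannot begin until textbook reading (finishes hour 10, plus 1-hour gap → hour 11). It runs from hour 11 to 11 + 8 = hour 19.
The problem set cannot start until lecture review (finishes hour 19, plus 2-hour gap → hour 21); textbook reading (finishes hour 10). The controlling bound is hour 21, so the problem set finishes at 21 + 7 = hour 28.
Error review cannot start until the problem set (finishes hour 28); textbook reading (finishes hour 10). The controlling bound is hour 28, so error review finishes at 28 + 1 = hour 29.
Note summarizing needs all of error review (finishes hour 29, plus 3-hour gap → hour 32); the problem set (finishes hour 28, plus 1-hour gap → hour 29). That puts its earliest start at hour 32; it finishes at 32 + 8 = hour 40.
Final review waits on note summarizing (finishes hour 40); the problem set (finishes hour 28). The latest of these is hour 40, which is the earliest final review can start.

40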